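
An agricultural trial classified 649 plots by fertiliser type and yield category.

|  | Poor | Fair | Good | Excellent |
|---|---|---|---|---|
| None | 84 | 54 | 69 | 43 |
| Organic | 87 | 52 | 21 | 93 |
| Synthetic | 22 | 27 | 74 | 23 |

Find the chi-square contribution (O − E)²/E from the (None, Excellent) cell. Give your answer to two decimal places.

5.44

Row total (None) = 250; column total (Excellent) = 159; N = 649.
Expected count E = 250 × 159 / 649 = 61.248.
Contribution = (O − E)²/E = (43 − 61.248)² / 61.248 = 5.44.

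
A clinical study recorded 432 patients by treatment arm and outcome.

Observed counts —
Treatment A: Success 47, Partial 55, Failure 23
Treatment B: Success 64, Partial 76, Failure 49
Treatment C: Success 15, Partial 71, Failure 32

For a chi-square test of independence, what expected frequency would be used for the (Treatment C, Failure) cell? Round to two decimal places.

Row total (Treatment C) = 118; column total (Failure) = 104; grand total N = 432.
Expected count = (row total × column total) / N = 118 × 104 / 432 = 28.41.

28.41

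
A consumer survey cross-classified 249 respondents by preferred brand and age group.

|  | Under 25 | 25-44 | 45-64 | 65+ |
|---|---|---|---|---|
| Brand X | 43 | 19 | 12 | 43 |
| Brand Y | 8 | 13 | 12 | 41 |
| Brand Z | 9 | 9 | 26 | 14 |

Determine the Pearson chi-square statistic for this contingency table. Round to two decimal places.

Row totals: 117, 74, 58. Column totals: 60, 41, 50, 98. Grand total N = 249.
Expected counts (row total × column total / N):
  Brand X, Under 25: 117×60/249 = 28.193
  Brand X, 25-44: 117×41/249 = 19.265
  Brand X, 45-64: 117×50/249 = 23.494
  Brand X, 65+: 117×98/249 = 46.048
  Brand Y, Under 25: 74×60/249 = 17.831
  Brand Y, 25-44: 74×41/249 = 12.185
  Brand Y, 45-64: 74×50/249 = 14.859
  Brand Y, 65+: 74×98/249 = 29.124
  Brand Z, Under 25: 58×60/249 = 13.976
  Brand Z, 25-44: 58×41/249 = 9.550
  Brand Z, 45-64: 58×50/249 = 11.647
  Brand Z, 65+: 58×98/249 = 22.827
Contributions (O − E)²/E:
  (43 − 28.193)²/28.193 = 7.7767
  (19 − 19.265)²/19.265 = 0.0036
  (12 − 23.494)²/23.494 = 5.6232
  (43 − 46.048)²/46.048 = 0.2018
  (8 − 17.831)²/17.831 = 5.4203
  (13 − 12.185)²/12.185 = 0.0545
  (12 − 14.859)²/14.859 = 0.5501
  (41 − 29.124)²/29.124 = 4.8427
  (9 − 13.976)²/13.976 = 1.7716
  (9 − 9.550)²/9.550 = 0.0317
  (26 − 11.647)²/11.647 = 17.6877
  (14 − 22.827)²/22.827 = 3.4133
χ² = 7.7767 + 0.0036 + 5.6232 + 0.2018 + 5.4203 + 0.0545 + 0.5501 + 4.8427 + 1.7716 + 0.0317 + 17.6877 + 3.4133 = 47.38

47.38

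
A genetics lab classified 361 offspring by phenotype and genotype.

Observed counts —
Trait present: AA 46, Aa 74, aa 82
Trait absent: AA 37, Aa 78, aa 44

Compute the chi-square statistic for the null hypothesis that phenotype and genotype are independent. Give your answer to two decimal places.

7.53

Row totals: 202, 159. Column totals: 83, 152, 126. Grand total N = 361.
Expected counts (row total × column total / N):
  Trait present, AA: 202×83/361 = 46.443
  Trait present, Aa: 202×152/361 = 85.053
  Trait present, aa: 202×126/361 = 70.504
  Trait absent, AA: 159×83/361 = 36.557
  Trait absent, Aa: 159×152/361 = 66.947
  Trait absent, aa: 159×126/361 = 55.496
Contributions (O − E)²/E:
  (46 − 46.443)²/46.443 = 0.0042
  (74 − 85.053)²/85.053 = 1.4364
  (82 − 70.504)²/70.504 = 1.8745
  (37 − 36.557)²/36.557 = 0.0054
  (78 − 66.947)²/66.947 = 1.8249
  (44 − 55.496)²/55.496 = 2.3814
χ² = 0.0042 + 1.4364 + 1.8745 + 0.0054 + 1.8249 + 2.3814 = 7.53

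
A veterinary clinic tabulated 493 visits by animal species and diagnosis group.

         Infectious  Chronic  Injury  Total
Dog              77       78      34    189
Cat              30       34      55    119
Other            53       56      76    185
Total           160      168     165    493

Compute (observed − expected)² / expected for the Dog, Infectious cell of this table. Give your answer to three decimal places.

3.999

Row total (Dog) = 189; column total (Infectious) = 160; N = 493.
Expected count E = 189 × 160 / 493 = 61.3387.
Contribution = (O − E)²/E = (77 − 61.3387)² / 61.3387 = 3.999.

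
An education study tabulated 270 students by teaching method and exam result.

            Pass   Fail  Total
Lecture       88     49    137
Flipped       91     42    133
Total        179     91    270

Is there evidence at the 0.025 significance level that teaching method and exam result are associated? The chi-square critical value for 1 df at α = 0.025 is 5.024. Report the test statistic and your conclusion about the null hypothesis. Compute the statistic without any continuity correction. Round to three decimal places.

0.530; fail to reject H₀

Grand total N = 270.
Expected counts (row total × column total / N):
  Lecture, Pass: 137×179/270 = 90.8259
  Lecture, Fail: 137×91/270 = 46.1741
  Flipped, Pass: 133×179/270 = 88.1741
  Flipped, Fail: 133×91/270 = 44.8259
Contributions (O − E)²/E:
  (88 − 90.8259)²/90.8259 = 0.0879
  (49 − 46.1741)²/46.1741 = 0.1729
  (91 − 88.1741)²/88.1741 = 0.0906
  (42 − 44.8259)²/44.8259 = 0.1781
χ² = 0.0879 + 0.1729 + 0.0906 + 0.1781 = 0.530
df = (2−1)(2−1) = 1. Since 0.530 < 5.024, fail to reject the null hypothesis of independence at α = 0.025.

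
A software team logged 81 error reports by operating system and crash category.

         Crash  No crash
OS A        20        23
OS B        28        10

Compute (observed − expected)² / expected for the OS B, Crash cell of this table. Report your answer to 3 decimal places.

1.334

Row total (OS B) = 38; column total (Crash) = 48; N = 81.
Expected count E = 38 × 48 / 81 = 22.5185.
Contribution = (O − E)²/E = (28 − 22.5185)² / 22.5185 = 1.334.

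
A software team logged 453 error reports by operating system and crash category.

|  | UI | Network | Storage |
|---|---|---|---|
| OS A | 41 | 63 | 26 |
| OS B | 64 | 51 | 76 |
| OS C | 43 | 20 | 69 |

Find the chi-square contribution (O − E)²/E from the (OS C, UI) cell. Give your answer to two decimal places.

Row total (OS C) = 132; column total (UI) = 148; N = 453.
Expected count E = 132 × 148 / 453 = 43.126.
Contribution = (O − E)²/E = (43 − 43.126)² / 43.126 = 0.00.

0.00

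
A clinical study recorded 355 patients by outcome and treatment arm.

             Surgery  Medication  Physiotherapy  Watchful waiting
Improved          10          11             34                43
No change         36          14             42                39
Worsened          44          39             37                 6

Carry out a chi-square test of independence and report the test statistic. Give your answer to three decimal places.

68.360

Row totals: 98, 131, 126. Column totals: 90, 64, 113, 88. Grand total N = 355.
Expected counts (row total × column total / N):
  Improved, Surgery: 98×90/355 = 24.84507
  Improved, Medication: 98×64/355 = 17.66761
  Improved, Physiotherapy: 98×113/355 = 31.19437
  Improved, Watchful waiting: 98×88/355 = 24.29296
  No change, Surgery: 131×90/355 = 33.21127
  No change, Medication: 131×64/355 = 23.61690
  No change, Physiotherapy: 131×113/355 = 41.69859
  No change, Watchful waiting: 131×88/355 = 32.47324
  Worsened, Surgery: 126×90/355 = 31.94366
  Worsened, Medication: 126×64/355 = 22.71549
  Worsened, Physiotherapy: 126×113/355 = 40.10704
  Worsened, Watchful waiting: 126×88/355 = 31.23380
Contributions (O − E)²/E:
  (10 − 24.84507)²/24.84507 = 8.8700
  (11 − 17.66761)²/17.66761 = 2.5163
  (34 − 31.19437)²/31.19437 = 0.2523
  (43 − 24.29296)²/24.29296 = 14.4055
  (36 − 33.21127)²/33.21127 = 0.2342
  (14 − 23.61690)²/23.61690 = 3.9160
  (42 − 41.69859)²/41.69859 = 0.0022
  (39 − 32.47324)²/32.47324 = 1.3118
  (44 − 31.94366)²/31.94366 = 4.5504
  (39 − 22.71549)²/22.71549 = 11.6742
  (37 − 40.10704)²/40.10704 = 0.2407
  (6 − 31.23380)²/31.23380 = 20.3864
χ² = 8.8700 + 2.5163 + 0.2523 + 14.4055 + 0.2342 + 3.9160 + 0.0022 + 1.3118 + 4.5504 + 11.6742 + 0.2407 + 20.3864 = 68.360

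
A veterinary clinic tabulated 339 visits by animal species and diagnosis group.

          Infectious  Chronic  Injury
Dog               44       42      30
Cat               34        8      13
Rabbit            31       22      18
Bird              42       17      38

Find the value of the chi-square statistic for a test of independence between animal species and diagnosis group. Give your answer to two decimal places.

Row totals: 116, 55, 71, 97. Column totals: 151, 89, 99. Grand total N = 339.
Expected counts (row total × column total / N):
  Dog, Infectious: 116×151/339 = 51.6696
  Dog, Chronic: 116×89/339 = 30.4543
  Dog, Injury: 116×99/339 = 33.8761
  Cat, Infectious: 55×151/339 = 24.4985
  Cat, Chronic: 55×89/339 = 14.4395
  Cat, Injury: 55×99/339 = 16.0619
  Rabbit, Infectious: 71×151/339 = 31.6254
  Rabbit, Chronic: 71×89/339 = 18.6401
  Rabbit, Injury: 71×99/339 = 20.7345
  Bird, Infectious: 97×151/339 = 43.2065
  Bird, Chronic: 97×89/339 = 25.4661
  Bird, Injury: 97×99/339 = 28.3274
Contributions (O − E)²/E:
  (44 − 51.6696)²/51.6696 = 1.1384
  (42 − 30.4543)²/30.4543 = 4.3772
  (30 − 33.8761)²/33.8761 = 0.4435
  (34 − 24.4985)²/24.4985 = 3.6851
  (8 − 14.4395)²/14.4395 = 2.8718
  (13 − 16.0619)²/16.0619 = 0.5837
  (31 − 31.6254)²/31.6254 = 0.0124
  (22 − 18.6401)²/18.6401 = 0.6056
  (18 − 20.7345)²/20.7345 = 0.3606
  (42 − 43.2065)²/43.2065 = 0.0337
  (17 − 25.4661)²/25.4661 = 2.8145
  (38 − 28.3274)²/28.3274 = 3.3028
χ² = 1.1384 + 4.3772 + 0.4435 + 3.6851 + 2.8718 + 0.5837 + 0.0124 + 0.6056 + 0.3606 + 0.0337 + 2.8145 + 3.3028 = 20.23

20.23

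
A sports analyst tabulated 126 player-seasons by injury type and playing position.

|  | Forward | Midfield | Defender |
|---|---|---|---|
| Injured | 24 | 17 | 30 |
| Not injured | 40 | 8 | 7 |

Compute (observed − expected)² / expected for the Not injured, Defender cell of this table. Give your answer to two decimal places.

5.18

Row total (Not injured) = 55; column total (Defender) = 37; N = 126.
Expected count E = 55 × 37 / 126 = 16.151.
Contribution = (O − E)²/E = (7 − 16.151)² / 16.151 = 5.18.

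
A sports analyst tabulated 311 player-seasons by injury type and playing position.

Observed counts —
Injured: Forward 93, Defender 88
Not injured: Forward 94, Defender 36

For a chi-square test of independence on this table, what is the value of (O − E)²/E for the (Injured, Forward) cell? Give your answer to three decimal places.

Row total (Injured) = 181; column total (Forward) = 187; N = 311.
Expected count E = 181 × 187 / 311 = 108.8328.
Contribution = (O − E)²/E = (93 − 108.8328)² / 108.8328 = 2.303.

2.303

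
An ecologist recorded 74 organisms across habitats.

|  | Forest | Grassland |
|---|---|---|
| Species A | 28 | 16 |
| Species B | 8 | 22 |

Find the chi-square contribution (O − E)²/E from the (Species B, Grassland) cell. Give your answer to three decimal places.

2.823

Row total (Species B) = 30; column total (Grassland) = 38; N = 74.
Expected count E = 30 × 38 / 74 = 15.4054.
Contribution = (O − E)²/E = (22 − 15.4054)² / 15.4054 = 2.823.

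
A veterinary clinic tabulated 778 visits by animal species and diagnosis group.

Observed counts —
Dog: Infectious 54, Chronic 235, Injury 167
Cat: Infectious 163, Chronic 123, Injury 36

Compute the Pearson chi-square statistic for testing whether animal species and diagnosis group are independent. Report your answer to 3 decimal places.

Row totals: 456, 322. Column totals: 217, 358, 203. Grand total N = 778.
Expected counts (row total × column total / N):
  Dog, Infectious: 456×217/778 = 127.1877
  Dog, Chronic: 456×358/778 = 209.8303
  Dog, Injury: 456×203/778 = 118.9820
  Cat, Infectious: 322×217/778 = 89.8123
  Cat, Chronic: 322×358/778 = 148.1697
  Cat, Injury: 322×203/778 = 84.0180
Contributions (O − E)²/E:
  (54 − 127.1877)²/127.1877 = 42.1144
  (235 − 209.8303)²/209.8303 = 3.0192
  (167 − 118.9820)²/118.9820 = 19.3788
  (163 − 89.8123)²/89.8123 = 59.6404
  (123 − 148.1697)²/148.1697 = 4.2756
  (36 − 84.0180)²/84.0180 = 27.4433
χ² = 42.1144 + 3.0192 + 19.3788 + 59.6404 + 4.2756 + 27.4433 = 155.872

155.872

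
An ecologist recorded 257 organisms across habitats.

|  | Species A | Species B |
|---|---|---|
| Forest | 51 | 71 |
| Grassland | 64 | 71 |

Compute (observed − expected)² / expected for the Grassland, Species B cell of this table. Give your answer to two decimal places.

0.17

Row total (Grassland) = 135; column total (Species B) = 142; N = 257.
Expected count E = 135 × 142 / 257 = 74.591.
Contribution = (O − E)²/E = (71 − 74.591)² / 74.591 = 0.17.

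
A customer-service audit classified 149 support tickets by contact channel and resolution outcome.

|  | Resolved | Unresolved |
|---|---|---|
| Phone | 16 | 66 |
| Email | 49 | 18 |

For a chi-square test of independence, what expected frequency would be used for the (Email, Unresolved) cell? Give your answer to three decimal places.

Row total (Email) = 67; column total (Unresolved) = 84; grand total N = 149.
Expected count = (row total × column total) / N = 67 × 84 / 149 = 37.772.

37.772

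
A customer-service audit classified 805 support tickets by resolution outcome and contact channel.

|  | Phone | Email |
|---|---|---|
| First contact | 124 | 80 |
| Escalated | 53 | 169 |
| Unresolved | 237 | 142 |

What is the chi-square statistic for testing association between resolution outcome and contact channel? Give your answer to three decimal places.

93.335

Row totals: 204, 222, 379. Column totals: 414, 391. Grand total N = 805.
Expected counts (row total × column total / N):
  First contact, Phone: 204×414/805 = 104.9143
  First contact, Email: 204×391/805 = 99.0857
  Escalated, Phone: 222×414/805 = 114.1714
  Escalated, Email: 222×391/805 = 107.8286
  Unresolved, Phone: 379×414/805 = 194.9143
  Unresolved, Email: 379×391/805 = 184.0857
Contributions (O − E)²/E:
  (124 − 104.9143)²/104.9143 = 3.4720
  (80 − 99.0857)²/99.0857 = 3.6763
  (53 − 114.1714)²/114.1714 = 32.7748
  (169 − 107.8286)²/107.8286 = 34.7027
  (237 − 194.9143)²/194.9143 = 9.0871
  (142 − 184.0857)²/184.0857 = 9.6216
χ² = 3.4720 + 3.6763 + 32.7748 + 34.7027 + 9.0871 + 9.6216 = 93.335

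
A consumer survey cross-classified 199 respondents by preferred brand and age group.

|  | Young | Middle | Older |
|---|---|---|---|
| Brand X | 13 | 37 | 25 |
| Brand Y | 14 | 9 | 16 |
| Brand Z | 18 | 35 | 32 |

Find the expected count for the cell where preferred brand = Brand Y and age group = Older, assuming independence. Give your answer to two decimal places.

Row total (Brand Y) = 39; column total (Older) = 73; grand total N = 199.
Expected count = (row total × column total) / N = 39 × 73 / 199 = 14.31.

14.31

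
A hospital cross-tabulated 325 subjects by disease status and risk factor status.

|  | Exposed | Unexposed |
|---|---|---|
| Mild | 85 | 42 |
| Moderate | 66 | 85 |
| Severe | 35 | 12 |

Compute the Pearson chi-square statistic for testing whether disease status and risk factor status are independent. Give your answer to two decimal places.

Row totals: 127, 151, 47. Column totals: 186, 139. Grand total N = 325.
Expected counts (row total × column total / N):
  Mild, Exposed: 127×186/325 = 72.683
  Mild, Unexposed: 127×139/325 = 54.317
  Moderate, Exposed: 151×186/325 = 86.418
  Moderate, Unexposed: 151×139/325 = 64.582
  Severe, Exposed: 47×186/325 = 26.898
  Severe, Unexposed: 47×139/325 = 20.102
Contributions (O − E)²/E:
  (85 − 72.683)²/72.683 = 2.0873
  (42 − 54.317)²/54.317 = 2.7930
  (66 − 86.418)²/86.418 = 4.8242
  (85 − 64.582)²/64.582 = 6.4553
  (35 − 26.898)²/26.898 = 2.4404
  (12 − 20.102)²/20.102 = 3.2655
χ² = 2.0873 + 2.7930 + 4.8242 + 6.4553 + 2.4404 + 3.2655 = 21.87

21.87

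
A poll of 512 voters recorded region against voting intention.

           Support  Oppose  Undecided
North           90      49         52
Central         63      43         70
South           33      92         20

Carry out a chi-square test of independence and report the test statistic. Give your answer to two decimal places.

Row totals: 191, 176, 145. Column totals: 186, 184, 142. Grand total N = 512.
Expected counts (row total × column total / N):
  North, Support: 191×186/512 = 69.387
  North, Oppose: 191×184/512 = 68.641
  North, Undecided: 191×142/512 = 52.973
  Central, Support: 176×186/512 = 63.938
  Central, Oppose: 176×184/512 = 63.250
  Central, Undecided: 176×142/512 = 48.812
  South, Support: 145×186/512 = 52.676
  South, Oppose: 145×184/512 = 52.109
  South, Undecided: 145×142/512 = 40.215
Contributions (O − E)²/E:
  (90 − 69.387)²/69.387 = 6.1236
  (49 − 68.641)²/68.641 = 5.6201
  (52 − 52.973)²/52.973 = 0.0179
  (63 − 63.938)²/63.938 = 0.0138
  (43 − 63.250)²/63.250 = 6.4832
  (70 − 48.812)²/48.812 = 9.1972
  (33 − 52.676)²/52.676 = 7.3496
  (92 − 52.109)²/52.109 = 30.5378
  (20 − 40.215)²/40.215 = 10.1615
χ² = 6.1236 + 5.6201 + 0.0179 + 0.0138 + 6.4832 + 9.1972 + 7.3496 + 30.5378 + 10.1615 = 75.50

75.50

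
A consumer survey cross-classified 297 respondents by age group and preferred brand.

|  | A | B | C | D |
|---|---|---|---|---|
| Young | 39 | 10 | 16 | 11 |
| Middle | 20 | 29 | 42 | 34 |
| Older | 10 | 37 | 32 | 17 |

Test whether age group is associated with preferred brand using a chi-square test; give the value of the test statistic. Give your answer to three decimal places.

53.798

Row totals: 76, 125, 96. Column totals: 69, 76, 90, 62. Grand total N = 297.
Expected counts (row total × column total / N):
  Young, A: 76×69/297 = 17.65657
  Young, B: 76×76/297 = 19.44781
  Young, C: 76×90/297 = 23.03030
  Young, D: 76×62/297 = 15.86532
  Middle, A: 125×69/297 = 29.04040
  Middle, B: 125×76/297 = 31.98653
  Middle, C: 125×90/297 = 37.87879
  Middle, D: 125×62/297 = 26.09428
  Older, A: 96×69/297 = 22.30303
  Older, B: 96×76/297 = 24.56566
  Older, C: 96×90/297 = 29.09091
  Older, D: 96×62/297 = 20.04040
Contributions (O − E)²/E:
  (39 − 17.65657)²/17.65657 = 25.8001
  (10 − 19.44781)²/19.44781 = 4.5898
  (16 − 23.03030)²/23.03030 = 2.1461
  (11 − 15.86532)²/15.86532 = 1.4920
  (20 − 29.04040)²/29.04040 = 2.8143
  (29 − 31.98653)²/31.98653 = 0.2788
  (42 − 37.87879)²/37.87879 = 0.4484
  (34 − 26.09428)²/26.09428 = 2.3952
  (10 − 22.30303)²/22.30303 = 6.7867
  (37 − 24.56566)²/24.56566 = 6.2939
  (32 − 29.09091)²/29.09091 = 0.2909
  (17 − 20.04040)²/20.04040 = 0.4613
χ² = 25.8001 + 4.5898 + 2.1461 + 1.4920 + 2.8143 + 0.2788 + 0.4484 + 2.3952 + 6.7867 + 6.2939 + 0.2909 + 0.4613 = 53.798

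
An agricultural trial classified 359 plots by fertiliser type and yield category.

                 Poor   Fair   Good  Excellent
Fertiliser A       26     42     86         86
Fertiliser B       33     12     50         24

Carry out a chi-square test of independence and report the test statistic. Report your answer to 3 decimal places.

Row totals: 240, 119. Column totals: 59, 54, 136, 110. Grand total N = 359.
Expected counts (row total × column total / N):
  Fertiliser A, Poor: 240×59/359 = 39.4429
  Fertiliser A, Fair: 240×54/359 = 36.1003
  Fertiliser A, Good: 240×136/359 = 90.9192
  Fertiliser A, Excellent: 240×110/359 = 73.5376
  Fertiliser B, Poor: 119×59/359 = 19.5571
  Fertiliser B, Fair: 119×54/359 = 17.8997
  Fertiliser B, Good: 119×136/359 = 45.0808
  Fertiliser B, Excellent: 119×110/359 = 36.4624
Contributions (O − E)²/E:
  (26 − 39.4429)²/39.4429 = 4.5816
  (42 − 36.1003)²/36.1003 = 0.9642
  (86 − 90.9192)²/90.9192 = 0.2662
  (86 − 73.5376)²/73.5376 = 2.1120
  (33 − 19.5571)²/19.5571 = 9.2402
  (12 − 17.8997)²/17.8997 = 1.9445
  (50 − 45.0808)²/45.0808 = 0.5368
  (24 − 36.4624)²/36.4624 = 4.2595
χ² = 4.5816 + 0.9642 + 0.2662 + 2.1120 + 9.2402 + 1.9445 + 0.5368 + 4.2595 = 23.905

23.905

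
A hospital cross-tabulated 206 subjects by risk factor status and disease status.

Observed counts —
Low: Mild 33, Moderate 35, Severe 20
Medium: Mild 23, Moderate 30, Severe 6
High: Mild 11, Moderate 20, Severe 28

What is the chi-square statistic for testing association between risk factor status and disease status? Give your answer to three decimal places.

Row totals: 88, 59, 59. Column totals: 67, 85, 54. Grand total N = 206.
Expected counts (row total × column total / N):
  Low, Mild: 88×67/206 = 28.6214
  Low, Moderate: 88×85/206 = 36.3107
  Low, Severe: 88×54/206 = 23.0680
  Medium, Mild: 59×67/206 = 19.1893
  Medium, Moderate: 59×85/206 = 24.3447
  Medium, Severe: 59×54/206 = 15.4660
  High, Mild: 59×67/206 = 19.1893
  High, Moderate: 59×85/206 = 24.3447
  High, Severe: 59×54/206 = 15.4660
Contributions (O − E)²/E:
  (33 − 28.6214)²/28.6214 = 0.6699
  (35 − 36.3107)²/36.3107 = 0.0473
  (20 − 23.0680)²/23.0680 = 0.4080
  (23 − 19.1893)²/19.1893 = 0.7567
  (30 − 24.3447)²/24.3447 = 1.3137
  (6 − 15.4660)²/15.4660 = 5.7937
  (11 − 19.1893)²/19.1893 = 3.4949
  (20 − 24.3447)²/24.3447 = 0.7754
  (28 − 15.4660)²/15.4660 = 10.1578
χ² = 0.6699 + 0.0473 + 0.4080 + 0.7567 + 1.3137 + 5.7937 + 3.4949 + 0.7754 + 10.1578 = 23.417

23.417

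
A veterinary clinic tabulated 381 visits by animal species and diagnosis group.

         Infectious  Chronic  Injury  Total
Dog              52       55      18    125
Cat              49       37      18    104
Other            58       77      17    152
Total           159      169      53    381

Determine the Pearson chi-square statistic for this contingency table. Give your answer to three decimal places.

Grand total N = 381.
Expected counts (row total × column total / N):
  Dog, Infectious: 125×159/381 = 52.1654
  Dog, Chronic: 125×169/381 = 55.4462
  Dog, Injury: 125×53/381 = 17.3885
  Cat, Infectious: 104×159/381 = 43.4016
  Cat, Chronic: 104×169/381 = 46.1312
  Cat, Injury: 104×53/381 = 14.4672
  Other, Infectious: 152×159/381 = 63.4331
  Other, Chronic: 152×169/381 = 67.4226
  Other, Injury: 152×53/381 = 21.1444
Contributions (O − E)²/E:
  (52 − 52.1654)²/52.1654 = 0.0005
  (55 − 55.4462)²/55.4462 = 0.0036
  (18 − 17.3885)²/17.3885 = 0.0215
  (49 − 43.4016)²/43.4016 = 0.7221
  (37 − 46.1312)²/46.1312 = 1.8074
  (18 − 14.4672)²/14.4672 = 0.8627
  (58 − 63.4331)²/63.4331 = 0.4653
  (77 − 67.4226)²/67.4226 = 1.3605
  (17 − 21.1444)²/21.1444 = 0.8123
χ² = 0.0005 + 0.0036 + 0.0215 + 0.7221 + 1.8074 + 0.8627 + 0.4653 + 1.3605 + 0.8123 = 6.056

6.056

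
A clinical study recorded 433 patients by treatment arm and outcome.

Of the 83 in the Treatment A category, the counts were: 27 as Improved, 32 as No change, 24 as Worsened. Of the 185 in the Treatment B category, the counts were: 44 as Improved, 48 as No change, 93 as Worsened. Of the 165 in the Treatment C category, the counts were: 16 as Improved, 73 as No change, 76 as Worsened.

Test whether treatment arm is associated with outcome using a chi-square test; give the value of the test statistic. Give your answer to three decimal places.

31.077

Row totals: 83, 185, 165. Column totals: 87, 153, 193. Grand total N = 433.
Expected counts (row total × column total / N):
  Treatment A, Improved: 83×87/433 = 16.67667
  Treatment A, No change: 83×153/433 = 29.32794
  Treatment A, Worsened: 83×193/433 = 36.99538
  Treatment B, Improved: 185×87/433 = 37.17090
  Treatment B, No change: 185×153/433 = 65.36952
  Treatment B, Worsened: 185×193/433 = 82.45958
  Treatment C, Improved: 165×87/433 = 33.15242
  Treatment C, No change: 165×153/433 = 58.30254
  Treatment C, Worsened: 165×193/433 = 73.54503
Contributions (O − E)²/E:
  (27 − 16.67667)²/16.67667 = 6.3904
  (32 − 29.32794)²/29.32794 = 0.2435
  (24 − 36.99538)²/36.99538 = 4.5649
  (44 − 37.17090)²/37.17090 = 1.2547
  (48 − 65.36952)²/65.36952 = 4.6153
  (93 − 82.45958)²/82.45958 = 1.3473
  (16 − 33.15242)²/33.15242 = 8.8743
  (73 − 58.30254)²/58.30254 = 3.7051
  (76 − 73.54503)²/73.54503 = 0.0819
χ² = 6.3904 + 0.2435 + 4.5649 + 1.2547 + 4.6153 + 1.3473 + 8.8743 + 3.7051 + 0.0819 = 31.077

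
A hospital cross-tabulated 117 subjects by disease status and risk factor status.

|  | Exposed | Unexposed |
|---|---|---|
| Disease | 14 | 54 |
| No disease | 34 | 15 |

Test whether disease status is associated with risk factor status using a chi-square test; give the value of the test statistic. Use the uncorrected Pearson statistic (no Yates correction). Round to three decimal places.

Row totals: 68, 49. Column totals: 48, 69. Grand total N = 117.
Expected counts (row total × column total / N):
  Disease, Exposed: 68×48/117 = 27.89744
  Disease, Unexposed: 68×69/117 = 40.10256
  No disease, Exposed: 49×48/117 = 20.10256
  No disease, Unexposed: 49×69/117 = 28.89744
Contributions (O − E)²/E:
  (14 − 27.89744)²/27.89744 = 6.9232
  (54 − 40.10256)²/40.10256 = 4.8161
  (34 − 20.10256)²/20.10256 = 9.6077
  (15 − 28.89744)²/28.89744 = 6.6836
χ² = 6.9232 + 4.8161 + 9.6077 + 6.6836 = 28.031

28.031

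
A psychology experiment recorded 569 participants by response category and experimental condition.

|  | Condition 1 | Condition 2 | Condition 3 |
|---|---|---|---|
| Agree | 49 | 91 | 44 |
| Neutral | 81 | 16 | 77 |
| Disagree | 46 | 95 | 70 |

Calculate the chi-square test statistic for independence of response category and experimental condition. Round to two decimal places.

80.95

Row totals: 184, 174, 211. Column totals: 176, 202, 191. Grand total N = 569.
Expected counts (row total × column total / N):
  Agree, Condition 1: 184×176/569 = 56.914
  Agree, Condition 2: 184×202/569 = 65.322
  Agree, Condition 3: 184×191/569 = 61.764
  Neutral, Condition 1: 174×176/569 = 53.821
  Neutral, Condition 2: 174×202/569 = 61.772
  Neutral, Condition 3: 174×191/569 = 58.408
  Disagree, Condition 1: 211×176/569 = 65.265
  Disagree, Condition 2: 211×202/569 = 74.907
  Disagree, Condition 3: 211×191/569 = 70.828
Contributions (O − E)²/E:
  (49 − 56.914)²/56.914 = 1.1005
  (91 − 65.322)²/65.322 = 10.0940
  (44 − 61.764)²/61.764 = 5.1091
  (81 − 53.821)²/53.821 = 13.7251
  (16 − 61.772)²/61.772 = 33.9163
  (77 − 58.408)²/58.408 = 5.9181
  (46 − 65.265)²/65.265 = 5.6867
  (95 − 74.907)²/74.907 = 5.3897
  (70 − 70.828)²/70.828 = 0.0097
χ² = 1.1005 + 10.0940 + 5.1091 + 13.7251 + 33.9163 + 5.9181 + 5.6867 + 5.3897 + 0.0097 = 80.95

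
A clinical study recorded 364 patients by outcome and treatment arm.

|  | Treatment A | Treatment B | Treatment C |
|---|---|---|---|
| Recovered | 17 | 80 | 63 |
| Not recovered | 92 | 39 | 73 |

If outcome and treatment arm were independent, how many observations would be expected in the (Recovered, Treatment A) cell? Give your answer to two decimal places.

47.91

Row total (Recovered) = 160; column total (Treatment A) = 109; grand total N = 364.
Expected count = (row total × column total) / N = 160 × 109 / 364 = 47.91.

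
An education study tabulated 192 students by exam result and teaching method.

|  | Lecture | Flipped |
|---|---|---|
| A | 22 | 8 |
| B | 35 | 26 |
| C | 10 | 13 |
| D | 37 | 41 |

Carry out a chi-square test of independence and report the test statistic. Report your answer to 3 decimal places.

Row totals: 30, 61, 23, 78. Column totals: 104, 88. Grand total N = 192.
Expected counts (row total × column total / N):
  A, Lecture: 30×104/192 = 16.2500
  A, Flipped: 30×88/192 = 13.7500
  B, Lecture: 61×104/192 = 33.0417
  B, Flipped: 61×88/192 = 27.9583
  C, Lecture: 23×104/192 = 12.4583
  C, Flipped: 23×88/192 = 10.5417
  D, Lecture: 78×104/192 = 42.2500
  D, Flipped: 78×88/192 = 35.7500
Contributions (O − E)²/E:
  (22 − 16.2500)²/16.2500 = 2.0346
  (8 − 13.7500)²/13.7500 = 2.4045
  (35 − 33.0417)²/33.0417 = 0.1161
  (26 − 27.9583)²/27.9583 = 0.1372
  (10 − 12.4583)²/12.4583 = 0.4851
  (13 − 10.5417)²/10.5417 = 0.5733
  (37 − 42.2500)²/42.2500 = 0.6524
  (41 − 35.7500)²/35.7500 = 0.7710
χ² = 2.0346 + 2.4045 + 0.1161 + 0.1372 + 0.4851 + 0.5733 + 0.6524 + 0.7710 = 7.174

7.174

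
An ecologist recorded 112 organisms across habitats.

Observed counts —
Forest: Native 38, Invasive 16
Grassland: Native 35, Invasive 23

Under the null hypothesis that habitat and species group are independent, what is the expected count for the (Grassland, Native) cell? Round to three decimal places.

Row total (Grassland) = 58; column total (Native) = 73; grand total N = 112.
Expected count = (row total × column total) / N = 58 × 73 / 112 = 37.804.

37.804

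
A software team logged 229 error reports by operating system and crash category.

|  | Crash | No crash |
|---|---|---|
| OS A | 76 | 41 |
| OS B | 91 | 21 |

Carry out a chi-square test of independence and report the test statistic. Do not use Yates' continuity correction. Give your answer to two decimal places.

7.69

Row totals: 117, 112. Column totals: 167, 62. Grand total N = 229.
Expected counts (row total × column total / N):
  OS A, Crash: 117×167/229 = 85.323
  OS A, No crash: 117×62/229 = 31.677
  OS B, Crash: 112×167/229 = 81.677
  OS B, No crash: 112×62/229 = 30.323
Contributions (O − E)²/E:
  (76 − 85.323)²/85.323 = 1.0187
  (41 − 31.677)²/31.677 = 2.7439
  (91 − 81.677)²/81.677 = 1.0642
  (21 − 30.323)²/30.323 = 2.8664
χ² = 1.0187 + 2.7439 + 1.0642 + 2.8664 = 7.69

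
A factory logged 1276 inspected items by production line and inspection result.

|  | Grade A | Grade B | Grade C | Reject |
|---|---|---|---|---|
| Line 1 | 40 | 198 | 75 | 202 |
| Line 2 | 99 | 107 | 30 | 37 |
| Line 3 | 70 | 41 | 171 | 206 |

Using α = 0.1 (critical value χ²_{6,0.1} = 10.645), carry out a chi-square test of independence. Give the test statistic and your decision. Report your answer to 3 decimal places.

305.230; reject H₀

Row totals: 515, 273, 488. Column totals: 209, 346, 276, 445. Grand total N = 1276.
Expected counts (row total × column total / N):
  Line 1, Grade A: 515×209/1276 = 84.3534
  Line 1, Grade B: 515×346/1276 = 139.6473
  Line 1, Grade C: 515×276/1276 = 111.3950
  Line 1, Reject: 515×445/1276 = 179.6042
  Line 2, Grade A: 273×209/1276 = 44.7155
  Line 2, Grade B: 273×346/1276 = 74.0266
  Line 2, Grade C: 273×276/1276 = 59.0502
  Line 2, Reject: 273×445/1276 = 95.2077
  Line 3, Grade A: 488×209/1276 = 79.9310
  Line 3, Grade B: 488×346/1276 = 132.3260
  Line 3, Grade C: 488×276/1276 = 105.5549
  Line 3, Reject: 488×445/1276 = 170.1881
Contributions (O − E)²/E:
  (40 − 84.3534)²/84.3534 = 23.3212
  (198 − 139.6473)²/139.6473 = 24.3831
  (75 − 111.3950)²/111.3950 = 11.8910
  (202 − 179.6042)²/179.6042 = 2.7927
  (99 − 44.7155)²/44.7155 = 65.9012
  (107 − 74.0266)²/74.0266 = 14.6872
  (30 − 59.0502)²/59.0502 = 14.2915
  (37 − 95.2077)²/95.2077 = 35.5868
  (70 − 79.9310)²/79.9310 = 1.2339
  (41 − 132.3260)²/132.3260 = 63.0295
  (171 − 105.5549)²/105.5549 = 40.5766
  (206 − 170.1881)²/170.1881 = 7.5357
χ² = 23.3212 + 24.3831 + 11.8910 + 2.7927 + 65.9012 + 14.6872 + 14.2915 + 35.5868 + 1.2339 + 63.0295 + 40.5766 + 7.5357 = 305.230
df = (3−1)(4−1) = 6. Since 305.230 > 10.645, reject the null hypothesis of independence at α = 0.1.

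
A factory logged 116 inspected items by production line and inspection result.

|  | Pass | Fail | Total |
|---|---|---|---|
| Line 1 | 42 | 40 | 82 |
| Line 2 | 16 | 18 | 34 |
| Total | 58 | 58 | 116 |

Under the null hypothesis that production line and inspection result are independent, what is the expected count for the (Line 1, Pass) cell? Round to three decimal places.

Row total (Line 1) = 82; column total (Pass) = 58; grand total N = 116.
Expected count = (row total × column total) / N = 82 × 58 / 116 = 41.000.

41.000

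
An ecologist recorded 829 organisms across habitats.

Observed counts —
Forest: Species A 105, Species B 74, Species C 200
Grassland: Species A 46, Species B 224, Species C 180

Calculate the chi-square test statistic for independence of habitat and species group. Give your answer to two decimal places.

Row totals: 379, 450. Column totals: 151, 298, 380. Grand total N = 829.
Expected counts (row total × column total / N):
  Forest, Species A: 379×151/829 = 69.034
  Forest, Species B: 379×298/829 = 136.239
  Forest, Species C: 379×380/829 = 173.727
  Grassland, Species A: 450×151/829 = 81.966
  Grassland, Species B: 450×298/829 = 161.761
  Grassland, Species C: 450×380/829 = 206.273
Contributions (O − E)²/E:
  (105 − 69.034)²/69.034 = 18.7379
  (74 − 136.239)²/136.239 = 28.4331
  (200 − 173.727)²/173.727 = 3.9733
  (46 − 81.966)²/81.966 = 15.7816
  (224 − 161.761)²/161.761 = 23.9470
  (180 − 206.273)²/206.273 = 3.3464
χ² = 18.7379 + 28.4331 + 3.9733 + 15.7816 + 23.9470 + 3.3464 = 94.22

94.22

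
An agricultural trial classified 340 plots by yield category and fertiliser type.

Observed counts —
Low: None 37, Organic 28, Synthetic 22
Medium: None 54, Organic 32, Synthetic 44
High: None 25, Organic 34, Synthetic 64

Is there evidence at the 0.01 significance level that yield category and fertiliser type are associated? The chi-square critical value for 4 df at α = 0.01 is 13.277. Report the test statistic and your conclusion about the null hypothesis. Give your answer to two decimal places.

Row totals: 87, 130, 123. Column totals: 116, 94, 130. Grand total N = 340.
Expected counts (row total × column total / N):
  Low, None: 87×116/340 = 29.6824
  Low, Organic: 87×94/340 = 24.0529
  Low, Synthetic: 87×130/340 = 33.2647
  Medium, None: 130×116/340 = 44.3529
  Medium, Organic: 130×94/340 = 35.9412
  Medium, Synthetic: 130×130/340 = 49.7059
  High, None: 123×116/340 = 41.9647
  High, Organic: 123×94/340 = 34.0059
  High, Synthetic: 123×130/340 = 47.0294
Contributions (O − E)²/E:
  (37 − 29.6824)²/29.6824 = 1.8040
  (28 − 24.0529)²/24.0529 = 0.6477
  (22 − 33.2647)²/33.2647 = 3.8147
  (54 − 44.3529)²/44.3529 = 2.0983
  (32 − 35.9412)²/35.9412 = 0.4322
  (44 − 49.7059)²/49.7059 = 0.6550
  (25 − 41.9647)²/41.9647 = 6.8582
  (34 − 34.0059)²/34.0059 = 0.0000
  (64 − 47.0294)²/47.0294 = 6.1239
χ² = 1.8040 + 0.6477 + 3.8147 + 2.0983 + 0.4322 + 0.6550 + 6.8582 + 0.0000 + 6.1239 = 22.43
df = (3−1)(3−1) = 4. Since 22.43 > 13.277, reject the null hypothesis of independence at α = 0.01.

22.43; reject H₀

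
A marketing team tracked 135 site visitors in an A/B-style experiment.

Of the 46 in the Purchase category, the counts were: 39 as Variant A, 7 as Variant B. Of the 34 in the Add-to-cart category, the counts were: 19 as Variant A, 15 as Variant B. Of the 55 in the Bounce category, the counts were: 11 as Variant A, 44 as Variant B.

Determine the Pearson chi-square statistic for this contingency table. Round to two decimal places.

Row totals: 46, 34, 55. Column totals: 69, 66. Grand total N = 135.
Expected counts (row total × column total / N):
  Purchase, Variant A: 46×69/135 = 23.511
  Purchase, Variant B: 46×66/135 = 22.489
  Add-to-cart, Variant A: 34×69/135 = 17.378
  Add-to-cart, Variant B: 34×66/135 = 16.622
  Bounce, Variant A: 55×69/135 = 28.111
  Bounce, Variant B: 55×66/135 = 26.889
Contributions (O − E)²/E:
  (39 − 23.511)²/23.511 = 10.2041
  (7 − 22.489)²/22.489 = 10.6678
  (19 − 17.378)²/17.378 = 0.1514
  (15 − 16.622)²/16.622 = 0.1583
  (11 − 28.111)²/28.111 = 10.4154
  (44 − 26.889)²/26.889 = 10.8887
χ² = 10.2041 + 10.6678 + 0.1514 + 0.1583 + 10.4154 + 10.8887 = 42.49

42.49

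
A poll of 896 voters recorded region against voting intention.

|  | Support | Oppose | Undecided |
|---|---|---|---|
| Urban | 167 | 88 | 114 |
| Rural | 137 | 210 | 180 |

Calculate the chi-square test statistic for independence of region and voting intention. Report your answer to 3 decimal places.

Row totals: 369, 527. Column totals: 304, 298, 294. Grand total N = 896.
Expected counts (row total × column total / N):
  Urban, Support: 369×304/896 = 125.1964
  Urban, Oppose: 369×298/896 = 122.7254
  Urban, Undecided: 369×294/896 = 121.0781
  Rural, Support: 527×304/896 = 178.8036
  Rural, Oppose: 527×298/896 = 175.2746
  Rural, Undecided: 527×294/896 = 172.9219
Contributions (O − E)²/E:
  (167 − 125.1964)²/125.1964 = 13.9584
  (88 − 122.7254)²/122.7254 = 9.8256
  (114 − 121.0781)²/121.0781 = 0.4138
  (137 − 178.8036)²/178.8036 = 9.7735
  (210 − 175.2746)²/175.2746 = 6.8798
  (180 − 172.9219)²/172.9219 = 0.2897
χ² = 13.9584 + 9.8256 + 0.4138 + 9.7735 + 6.8798 + 0.2897 = 41.141

41.141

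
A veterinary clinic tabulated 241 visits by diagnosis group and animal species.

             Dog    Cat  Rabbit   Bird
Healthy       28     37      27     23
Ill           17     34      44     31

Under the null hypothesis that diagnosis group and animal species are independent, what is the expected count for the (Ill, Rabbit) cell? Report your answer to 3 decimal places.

Row total (Ill) = 126; column total (Rabbit) = 71; grand total N = 241.
Expected count = (row total × column total) / N = 126 × 71 / 241 = 37.120.

37.120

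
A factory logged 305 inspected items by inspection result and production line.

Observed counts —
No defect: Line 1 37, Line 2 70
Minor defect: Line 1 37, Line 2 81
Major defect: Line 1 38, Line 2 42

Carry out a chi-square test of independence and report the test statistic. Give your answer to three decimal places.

5.673

Row totals: 107, 118, 80. Column totals: 112, 193. Grand total N = 305.
Expected counts (row total × column total / N):
  No defect, Line 1: 107×112/305 = 39.2918
  No defect, Line 2: 107×193/305 = 67.7082
  Minor defect, Line 1: 118×112/305 = 43.3311
  Minor defect, Line 2: 118×193/305 = 74.6689
  Major defect, Line 1: 80×112/305 = 29.3770
  Major defect, Line 2: 80×193/305 = 50.6230
Contributions (O − E)²/E:
  (37 − 39.2918)²/39.2918 = 0.1337
  (70 − 67.7082)²/67.7082 = 0.0776
  (37 − 43.3311)²/43.3311 = 0.9250
  (81 − 74.6689)²/74.6689 = 0.5368
  (38 − 29.3770)²/29.3770 = 2.5311
  (42 − 50.6230)²/50.6230 = 1.4688
χ² = 0.1337 + 0.0776 + 0.9250 + 0.5368 + 2.5311 + 1.4688 = 5.673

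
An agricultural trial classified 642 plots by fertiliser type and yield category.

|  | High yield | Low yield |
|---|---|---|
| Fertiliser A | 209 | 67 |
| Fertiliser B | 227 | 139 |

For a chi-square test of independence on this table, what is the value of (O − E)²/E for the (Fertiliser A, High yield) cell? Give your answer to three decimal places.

2.480

Row total (Fertiliser A) = 276; column total (High yield) = 436; N = 642.
Expected count E = 276 × 436 / 642 = 187.4393.
Contribution = (O − E)²/E = (209 − 187.4393)² / 187.4393 = 2.480.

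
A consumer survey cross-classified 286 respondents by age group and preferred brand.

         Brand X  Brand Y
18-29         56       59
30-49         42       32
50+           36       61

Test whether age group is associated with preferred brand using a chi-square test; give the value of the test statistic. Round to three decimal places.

Row totals: 115, 74, 97. Column totals: 134, 152. Grand total N = 286.
Expected counts (row total × column total / N):
  18-29, Brand X: 115×134/286 = 53.8811
  18-29, Brand Y: 115×152/286 = 61.1189
  30-49, Brand X: 74×134/286 = 34.6713
  30-49, Brand Y: 74×152/286 = 39.3287
  50+, Brand X: 97×134/286 = 45.4476
  50+, Brand Y: 97×152/286 = 51.5524
Contributions (O − E)²/E:
  (56 − 53.8811)²/53.8811 = 0.0833
  (59 − 61.1189)²/61.1189 = 0.0735
  (42 − 34.6713)²/34.6713 = 1.5491
  (32 − 39.3287)²/39.3287 = 1.3657
  (36 − 45.4476)²/45.4476 = 1.9640
  (61 − 51.5524)²/51.5524 = 1.7314
χ² = 0.0833 + 0.0735 + 1.5491 + 1.3657 + 1.9640 + 1.7314 = 6.767

6.767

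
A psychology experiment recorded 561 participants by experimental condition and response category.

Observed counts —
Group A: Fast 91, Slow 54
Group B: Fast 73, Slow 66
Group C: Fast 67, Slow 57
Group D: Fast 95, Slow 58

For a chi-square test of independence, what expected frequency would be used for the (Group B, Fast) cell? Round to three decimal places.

80.774

Row total (Group B) = 139; column total (Fast) = 326; grand total N = 561.
Expected count = (row total × column total) / N = 139 × 326 / 561 = 80.774.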